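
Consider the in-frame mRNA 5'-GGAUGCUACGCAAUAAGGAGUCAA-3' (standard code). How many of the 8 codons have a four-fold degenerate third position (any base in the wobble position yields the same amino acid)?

2

Codon 1 GGA (Gly): third position 4-fold.
Codon 2 UGC (Cys): third position 2-fold.
Codon 3 UAC (Tyr): third position 2-fold.
Codon 4 GCA (Ala): third position 4-fold.
Codon 5 AUA (Ile): third position 3-fold.
Codon 6 AGG (Arg): third position 2-fold.
Codon 7 AGU (Ser): third position 2-fold.
Codon 8 CAA (Gln): third position 2-fold.
Four-fold degenerate third positions: 2.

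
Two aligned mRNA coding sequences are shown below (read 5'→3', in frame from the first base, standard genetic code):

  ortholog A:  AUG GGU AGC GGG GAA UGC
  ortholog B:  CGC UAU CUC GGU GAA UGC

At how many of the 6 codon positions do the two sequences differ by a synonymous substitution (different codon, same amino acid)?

Codon 1: AUG Met / CGC Arg — nonsynonymous.
Codon 2: GGU Gly / UAU Tyr — nonsynonymous.
Codon 3: AGC Ser / CUC Leu — nonsynonymous.
Codon 4: GGG Gly / GGU Gly — synonymous.
Codon 5: GAA Glu / GAA Glu — identical.
Codon 6: UGC Cys / UGC Cys — identical.
Synonymous differences: 1.

1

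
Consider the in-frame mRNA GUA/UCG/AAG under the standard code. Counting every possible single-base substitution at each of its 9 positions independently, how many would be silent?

Codon 1 (GUA, Val): 3 synonymous substitutions.
Codon 2 (UCG, Ser): 3 synonymous substitutions.
Codon 3 (AAG, Lys): 1 synonymous substitution.
Total: 3 + 3 + 1 = 7.

7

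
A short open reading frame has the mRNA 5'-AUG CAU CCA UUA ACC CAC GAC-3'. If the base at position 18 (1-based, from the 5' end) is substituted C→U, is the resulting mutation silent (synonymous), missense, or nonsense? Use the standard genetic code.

silent

Position 18 falls in codon 6: CAC → His.
After the substitution the codon is CAU → His.
Both encode His, so the change is synonymous.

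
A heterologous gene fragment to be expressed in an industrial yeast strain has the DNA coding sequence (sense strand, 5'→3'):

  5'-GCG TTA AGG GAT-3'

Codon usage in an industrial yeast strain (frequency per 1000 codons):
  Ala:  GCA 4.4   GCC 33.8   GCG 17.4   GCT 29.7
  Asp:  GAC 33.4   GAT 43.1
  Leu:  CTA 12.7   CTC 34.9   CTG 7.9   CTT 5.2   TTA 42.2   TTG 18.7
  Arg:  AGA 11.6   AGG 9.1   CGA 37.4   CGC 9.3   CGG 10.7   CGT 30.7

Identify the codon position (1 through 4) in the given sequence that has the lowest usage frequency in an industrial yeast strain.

3

Codon 1 GCG (Ala): 17.4 per 1000.
Codon 2 TTA (Leu): 42.2 per 1000.
Codon 3 AGG (Arg): 9.1 per 1000.
Codon 4 GAT (Asp): 43.1 per 1000.
Lowest frequency is 9.1 at codon 3.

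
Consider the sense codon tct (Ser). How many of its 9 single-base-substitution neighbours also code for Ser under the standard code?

3

Position 1: none → 0 synonymous.
Position 2: none → 0 synonymous.
Position 3: TCC, TCA, TCG → 3 synonymous.
Total: 0 + 0 + 3 = 3.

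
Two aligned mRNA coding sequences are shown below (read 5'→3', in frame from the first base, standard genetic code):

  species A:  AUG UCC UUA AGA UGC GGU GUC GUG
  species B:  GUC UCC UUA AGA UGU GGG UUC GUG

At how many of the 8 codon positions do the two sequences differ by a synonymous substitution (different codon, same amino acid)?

2

Codon 1: AUG Met / GUC Val — nonsynonymous.
Codon 2: UCC Ser / UCC Ser — identical.
Codon 3: UUA Leu / UUA Leu — identical.
Codon 4: AGA Arg / AGA Arg — identical.
Codon 5: UGC Cys / UGU Cys — synonymous.
Codon 6: GGU Gly / GGG Gly — synonymous.
Codon 7: GUC Val / UUC Phe — nonsynonymous.
Codon 8: GUG Val / GUG Val — identical.
Synonymous differences: 2.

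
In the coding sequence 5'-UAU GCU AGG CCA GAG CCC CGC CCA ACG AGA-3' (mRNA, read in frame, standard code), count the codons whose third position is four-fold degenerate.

Codon 1 UAU (Tyr): third position 2-fold.
Codon 2 GCU (Ala): third position 4-fold.
Codon 3 AGG (Arg): third position 2-fold.
Codon 4 CCA (Pro): third position 4-fold.
Codon 5 GAG (Glu): third position 2-fold.
Codon 6 CCC (Pro): third position 4-fold.
Codon 7 CGC (Arg): third position 4-fold.
Codon 8 CCA (Pro): third position 4-fold.
Codon 9 ACG (Thr): third position 4-fold.
Codon 10 AGA (Arg): third position 2-fold.
Four-fold degenerate third positions: 6.

6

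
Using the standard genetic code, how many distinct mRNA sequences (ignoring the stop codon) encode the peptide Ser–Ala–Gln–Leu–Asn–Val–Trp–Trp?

2304

Ser: 6 codons.
Ala: 4 codons.
Gln: 2 codons.
Leu: 6 codons.
Asn: 2 codons.
Val: 4 codons.
Trp: 1 codon.
Trp: 1 codon.
6 × 4 × 2 × 6 × 2 × 4 × 1 × 1 = 2304.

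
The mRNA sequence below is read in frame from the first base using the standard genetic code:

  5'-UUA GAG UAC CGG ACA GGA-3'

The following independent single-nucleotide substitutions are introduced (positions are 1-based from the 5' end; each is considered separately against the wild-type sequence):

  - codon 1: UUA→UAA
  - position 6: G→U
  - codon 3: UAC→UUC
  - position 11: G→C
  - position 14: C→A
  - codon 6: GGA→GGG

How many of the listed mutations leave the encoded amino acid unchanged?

Codon 1: UUA (Leu) → UAA (Stop) — nonsense.
Codon 2: GAG (Glu) → GAU (Asp) — missense.
Codon 3: UAC (Tyr) → UUC (Phe) — missense.
Codon 4: CGG (Arg) → CCG (Pro) — missense.
Codon 5: ACA (Thr) → AAA (Lys) — missense.
Codon 6: GGA (Gly) → GGG (Gly) — synonymous.
Synonymous: 1 of 6.

1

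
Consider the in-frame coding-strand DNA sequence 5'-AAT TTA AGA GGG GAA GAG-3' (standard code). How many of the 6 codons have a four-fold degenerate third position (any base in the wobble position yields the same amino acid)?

Codon 1 AAT (Asn): third position 2-fold.
Codon 2 TTA (Leu): third position 2-fold.
Codon 3 AGA (Arg): third position 2-fold.
Codon 4 GGG (Gly): third position 4-fold.
Codon 5 GAA (Glu): third position 2-fold.
Codon 6 GAG (Glu): third position 2-fold.
Four-fold degenerate third positions: 1.

1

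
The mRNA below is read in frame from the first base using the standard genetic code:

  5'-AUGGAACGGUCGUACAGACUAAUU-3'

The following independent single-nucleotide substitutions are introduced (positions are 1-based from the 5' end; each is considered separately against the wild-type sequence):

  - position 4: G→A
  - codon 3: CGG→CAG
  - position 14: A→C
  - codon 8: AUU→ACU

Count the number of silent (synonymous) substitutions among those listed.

0

Codon 2: GAA (Glu) → AAA (Lys) — missense.
Codon 3: CGG (Arg) → CAG (Gln) — missense.
Codon 5: UAC (Tyr) → UCC (Ser) — missense.
Codon 8: AUU (Ile) → ACU (Thr) — missense.
Synonymous: 0 of 4.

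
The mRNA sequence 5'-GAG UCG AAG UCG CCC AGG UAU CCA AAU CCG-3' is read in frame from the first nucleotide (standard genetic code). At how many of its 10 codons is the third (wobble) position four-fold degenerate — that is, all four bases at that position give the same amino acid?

5

Codon 1 GAG (Glu): third position 2-fold.
Codon 2 UCG (Ser): third position 4-fold.
Codon 3 AAG (Lys): third position 2-fold.
Codon 4 UCG (Ser): third position 4-fold.
Codon 5 CCC (Pro): third position 4-fold.
Codon 6 AGG (Arg): third position 2-fold.
Codon 7 UAU (Tyr): third position 2-fold.
Codon 8 CCA (Pro): third position 4-fold.
Codon 9 AAU (Asn): third position 2-fold.
Codon 10 CCG (Pro): third position 4-fold.
Four-fold degenerate third positions: 5.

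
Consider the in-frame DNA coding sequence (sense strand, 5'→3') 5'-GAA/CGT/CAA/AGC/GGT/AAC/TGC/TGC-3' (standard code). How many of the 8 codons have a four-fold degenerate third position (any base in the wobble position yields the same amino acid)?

Codon 1 GAA (Glu): third position 2-fold.
Codon 2 CGT (Arg): third position 4-fold.
Codon 3 CAA (Gln): third position 2-fold.
Codon 4 AGC (Ser): third position 2-fold.
Codon 5 GGT (Gly): third position 4-fold.
Codon 6 AAC (Asn): third position 2-fold.
Codon 7 TGC (Cys): third position 2-fold.
Codon 8 TGC (Cys): third position 2-fold.
Four-fold degenerate third positions: 2.

2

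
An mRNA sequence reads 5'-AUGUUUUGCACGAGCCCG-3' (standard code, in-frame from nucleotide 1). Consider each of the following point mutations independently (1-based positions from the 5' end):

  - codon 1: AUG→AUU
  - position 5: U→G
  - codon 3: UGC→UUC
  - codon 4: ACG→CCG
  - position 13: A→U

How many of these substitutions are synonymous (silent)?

0

Codon 1: AUG (Met) → AUU (Ile) — missense.
Codon 2: UUU (Phe) → UGU (Cys) — missense.
Codon 3: UGC (Cys) → UUC (Phe) — missense.
Codon 4: ACG (Thr) → CCG (Pro) — missense.
Codon 5: AGC (Ser) → UGC (Cys) — missense.
Synonymous: 0 of 5.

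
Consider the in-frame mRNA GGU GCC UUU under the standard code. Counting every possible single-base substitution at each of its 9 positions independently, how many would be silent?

Codon 1 (GGU, Gly): 3 synonymous substitutions.
Codon 2 (GCC, Ala): 3 synonymous substitutions.
Codon 3 (UUU, Phe): 1 synonymous substitution.
Total: 3 + 3 + 1 = 7.

7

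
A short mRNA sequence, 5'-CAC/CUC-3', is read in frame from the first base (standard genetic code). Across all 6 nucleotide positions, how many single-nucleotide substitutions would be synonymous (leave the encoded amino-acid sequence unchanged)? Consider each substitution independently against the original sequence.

4

Codon 1 (CAC, His): 1 synonymous substitution.
Codon 2 (CUC, Leu): 3 synonymous substitutions.
Total: 1 + 3 = 4.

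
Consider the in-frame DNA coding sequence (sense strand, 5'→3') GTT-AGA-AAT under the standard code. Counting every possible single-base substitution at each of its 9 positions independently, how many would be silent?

Codon 1 (GTT, Val): 3 synonymous substitutions.
Codon 2 (AGA, Arg): 2 synonymous substitutions.
Codon 3 (AAT, Asn): 1 synonymous substitution.
Total: 3 + 2 + 1 = 6.

6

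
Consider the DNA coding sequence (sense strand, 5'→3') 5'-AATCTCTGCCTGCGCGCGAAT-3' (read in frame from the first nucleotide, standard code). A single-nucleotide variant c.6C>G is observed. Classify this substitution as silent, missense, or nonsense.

Position 6 falls in codon 2: CTC → Leu.
After the substitution the codon is CTG → Leu.
Both encode Leu, so the change is synonymous.

silent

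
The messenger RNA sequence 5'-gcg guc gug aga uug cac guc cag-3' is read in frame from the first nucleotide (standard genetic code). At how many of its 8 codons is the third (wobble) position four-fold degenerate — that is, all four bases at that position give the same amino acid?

4

Codon 1 GCG (Ala): third position 4-fold.
Codon 2 GUC (Val): third position 4-fold.
Codon 3 GUG (Val): third position 4-fold.
Codon 4 AGA (Arg): third position 2-fold.
Codon 5 UUG (Leu): third position 2-fold.
Codon 6 CAC (His): third position 2-fold.
Codon 7 GUC (Val): third position 4-fold.
Codon 8 CAG (Gln): third position 2-fold.
Four-fold degenerate third positions: 4.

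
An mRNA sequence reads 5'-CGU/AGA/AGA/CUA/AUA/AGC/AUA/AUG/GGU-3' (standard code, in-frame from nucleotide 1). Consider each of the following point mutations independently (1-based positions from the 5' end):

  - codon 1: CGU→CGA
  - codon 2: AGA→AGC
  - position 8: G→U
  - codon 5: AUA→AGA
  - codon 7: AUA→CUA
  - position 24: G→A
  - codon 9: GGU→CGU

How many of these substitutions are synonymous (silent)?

1

Codon 1: CGU (Arg) → CGA (Arg) — synonymous.
Codon 2: AGA (Arg) → AGC (Ser) — missense.
Codon 3: AGA (Arg) → AUA (Ile) — missense.
Codon 5: AUA (Ile) → AGA (Arg) — missense.
Codon 7: AUA (Ile) → CUA (Leu) — missense.
Codon 8: AUG (Met) → AUA (Ile) — missense.
Codon 9: GGU (Gly) → CGU (Arg) — missense.
Synonymous: 1 of 7.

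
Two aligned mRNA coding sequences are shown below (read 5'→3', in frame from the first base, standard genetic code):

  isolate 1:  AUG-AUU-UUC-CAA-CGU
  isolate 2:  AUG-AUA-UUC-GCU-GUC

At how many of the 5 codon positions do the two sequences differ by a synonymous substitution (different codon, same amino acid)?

1

Codon 1: AUG Met / AUG Met — identical.
Codon 2: AUU Ile / AUA Ile — synonymous.
Codon 3: UUC Phe / UUC Phe — identical.
Codon 4: CAA Gln / GCU Ala — nonsynonymous.
Codon 5: CGU Arg / GUC Val — nonsynonymous.
Synonymous differences: 1.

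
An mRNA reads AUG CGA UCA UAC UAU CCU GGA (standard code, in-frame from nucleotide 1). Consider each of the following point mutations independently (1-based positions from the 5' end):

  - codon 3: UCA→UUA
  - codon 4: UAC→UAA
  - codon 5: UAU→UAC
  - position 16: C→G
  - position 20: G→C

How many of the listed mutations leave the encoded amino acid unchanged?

Codon 3: UCA (Ser) → UUA (Leu) — missense.
Codon 4: UAC (Tyr) → UAA (Stop) — nonsense.
Codon 5: UAU (Tyr) → UAC (Tyr) — synonymous.
Codon 6: CCU (Pro) → GCU (Ala) — missense.
Codon 7: GGA (Gly) → GCA (Ala) — missense.
Synonymous: 1 of 5.

1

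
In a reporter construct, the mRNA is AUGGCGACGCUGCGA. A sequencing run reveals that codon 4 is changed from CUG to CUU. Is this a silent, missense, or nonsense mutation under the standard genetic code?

silent

Position 12 falls in codon 4: CUG → Leu.
After the substitution the codon is CUU → Leu.
Both encode Leu, so the change is synonymous.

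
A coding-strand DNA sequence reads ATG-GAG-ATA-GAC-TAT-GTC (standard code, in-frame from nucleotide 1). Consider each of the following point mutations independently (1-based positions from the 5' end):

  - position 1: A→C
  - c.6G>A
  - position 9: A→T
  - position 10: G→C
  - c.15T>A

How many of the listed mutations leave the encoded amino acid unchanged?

2

Codon 1: ATG (Met) → CTG (Leu) — missense.
Codon 2: GAG (Glu) → GAA (Glu) — synonymous.
Codon 3: ATA (Ile) → ATT (Ile) — synonymous.
Codon 4: GAC (Asp) → CAC (His) — missense.
Codon 5: TAT (Tyr) → TAA (Stop) — nonsense.
Synonymous: 2 of 5.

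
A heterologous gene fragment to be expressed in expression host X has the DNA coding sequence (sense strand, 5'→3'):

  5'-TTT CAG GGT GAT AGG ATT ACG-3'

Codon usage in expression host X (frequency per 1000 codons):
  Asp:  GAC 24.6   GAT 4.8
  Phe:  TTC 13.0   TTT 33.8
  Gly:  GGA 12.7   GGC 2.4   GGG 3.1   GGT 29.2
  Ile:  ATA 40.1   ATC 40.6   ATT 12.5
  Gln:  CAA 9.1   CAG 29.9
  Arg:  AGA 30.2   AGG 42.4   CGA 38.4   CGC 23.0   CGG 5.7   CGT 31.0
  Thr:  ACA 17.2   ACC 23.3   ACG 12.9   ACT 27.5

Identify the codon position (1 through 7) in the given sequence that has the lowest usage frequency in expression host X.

Codon 1 TTT (Phe): 33.8 per 1000.
Codon 2 CAG (Gln): 29.9 per 1000.
Codon 3 GGT (Gly): 29.2 per 1000.
Codon 4 GAT (Asp): 4.8 per 1000.
Codon 5 AGG (Arg): 42.4 per 1000.
Codon 6 ATT (Ile): 12.5 per 1000.
Codon 7 ACG (Thr): 12.9 per 1000.
Lowest frequency is 4.8 at codon 4.

4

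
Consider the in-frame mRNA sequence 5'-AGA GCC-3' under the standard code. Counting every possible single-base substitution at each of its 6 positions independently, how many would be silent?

5

Codon 1 (AGA, Arg): 2 synonymous substitutions.
Codon 2 (GCC, Ala): 3 synonymous substitutions.
Total: 2 + 3 = 5.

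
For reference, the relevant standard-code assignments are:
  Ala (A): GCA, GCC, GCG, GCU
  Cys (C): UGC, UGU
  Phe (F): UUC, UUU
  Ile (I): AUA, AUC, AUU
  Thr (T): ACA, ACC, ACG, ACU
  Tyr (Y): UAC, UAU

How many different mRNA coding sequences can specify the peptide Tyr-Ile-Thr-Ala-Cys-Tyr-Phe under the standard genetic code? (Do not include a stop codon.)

Tyr: 2 codons.
Ile: 3 codons.
Thr: 4 codons.
Ala: 4 codons.
Cys: 2 codons.
Tyr: 2 codons.
Phe: 2 codons.
2 × 3 × 4 × 4 × 2 × 2 × 2 = 768.

768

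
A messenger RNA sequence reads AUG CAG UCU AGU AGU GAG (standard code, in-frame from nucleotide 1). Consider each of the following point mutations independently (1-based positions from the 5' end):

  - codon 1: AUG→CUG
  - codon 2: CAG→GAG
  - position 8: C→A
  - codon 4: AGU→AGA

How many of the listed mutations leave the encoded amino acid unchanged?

0

Codon 1: AUG (Met) → CUG (Leu) — missense.
Codon 2: CAG (Gln) → GAG (Glu) — missense.
Codon 3: UCU (Ser) → UAU (Tyr) — missense.
Codon 4: AGU (Ser) → AGA (Arg) — missense.
Synonymous: 0 of 4.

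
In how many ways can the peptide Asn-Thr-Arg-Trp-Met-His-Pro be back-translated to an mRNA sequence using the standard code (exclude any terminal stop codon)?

384

Asn: 2 codons.
Thr: 4 codons.
Arg: 6 codons.
Trp: 1 codon.
Met: 1 codon.
His: 2 codons.
Pro: 4 codons.
2 × 4 × 6 × 1 × 1 × 2 × 4 = 384.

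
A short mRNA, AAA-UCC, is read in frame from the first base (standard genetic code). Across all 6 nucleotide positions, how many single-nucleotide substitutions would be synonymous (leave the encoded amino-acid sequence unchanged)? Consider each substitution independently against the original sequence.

Codon 1 (AAA, Lys): 1 synonymous substitution.
Codon 2 (UCC, Ser): 3 synonymous substitutions.
Total: 1 + 3 = 4.

4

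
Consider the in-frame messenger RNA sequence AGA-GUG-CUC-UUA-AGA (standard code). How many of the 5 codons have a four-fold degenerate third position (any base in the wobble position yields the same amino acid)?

Codon 1 AGA (Arg): third position 2-fold.
Codon 2 GUG (Val): third position 4-fold.
Codon 3 CUC (Leu): third position 4-fold.
Codon 4 UUA (Leu): third position 2-fold.
Codon 5 AGA (Arg): third position 2-fold.
Four-fold degenerate third positions: 2.

2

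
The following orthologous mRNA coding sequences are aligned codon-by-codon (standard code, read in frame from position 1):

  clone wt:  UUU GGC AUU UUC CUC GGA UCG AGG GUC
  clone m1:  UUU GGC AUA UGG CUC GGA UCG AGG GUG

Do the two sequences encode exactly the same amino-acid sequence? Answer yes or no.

no

Codon 1: UUU Phe / UUU Phe — identical.
Codon 2: GGC Gly / GGC Gly — identical.
Codon 3: AUU Ile / AUA Ile — synonymous.
Codon 4: UUC Phe / UGG Trp — nonsynonymous.
Codon 5: CUC Leu / CUC Leu — identical.
Codon 6: GGA Gly / GGA Gly — identical.
Codon 7: UCG Ser / UCG Ser — identical.
Codon 8: AGG Arg / AGG Arg — identical.
Codon 9: GUC Val / GUG Val — synonymous.
Nonsynonymous differences: 1 → different protein.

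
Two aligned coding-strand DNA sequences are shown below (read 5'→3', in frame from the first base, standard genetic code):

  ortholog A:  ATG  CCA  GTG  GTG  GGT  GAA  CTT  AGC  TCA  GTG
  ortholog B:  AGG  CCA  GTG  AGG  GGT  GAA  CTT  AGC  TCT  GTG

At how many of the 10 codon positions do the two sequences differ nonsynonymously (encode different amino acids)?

2

Codon 1: ATG Met / AGG Arg — nonsynonymous.
Codon 2: CCA Pro / CCA Pro — identical.
Codon 3: GTG Val / GTG Val — identical.
Codon 4: GTG Val / AGG Arg — nonsynonymous.
Codon 5: GGT Gly / GGT Gly — identical.
Codon 6: GAA Glu / GAA Glu — identical.
Codon 7: CTT Leu / CTT Leu — identical.
Codon 8: AGC Ser / AGC Ser — identical.
Codon 9: TCA Ser / TCT Ser — synonymous.
Codon 10: GTG Val / GTG Val — identical.
Nonsynonymous differences: 2.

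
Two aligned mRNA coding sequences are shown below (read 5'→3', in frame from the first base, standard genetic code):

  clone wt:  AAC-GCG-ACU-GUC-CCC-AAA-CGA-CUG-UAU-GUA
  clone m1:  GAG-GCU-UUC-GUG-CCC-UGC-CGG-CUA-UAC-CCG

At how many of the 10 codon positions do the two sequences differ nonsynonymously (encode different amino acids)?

4

Codon 1: AAC Asn / GAG Glu — nonsynonymous.
Codon 2: GCG Ala / GCU Ala — synonymous.
Codon 3: ACU Thr / UUC Phe — nonsynonymous.
Codon 4: GUC Val / GUG Val — synonymous.
Codon 5: CCC Pro / CCC Pro — identical.
Codon 6: AAA Lys / UGC Cys — nonsynonymous.
Codon 7: CGA Arg / CGG Arg — synonymous.
Codon 8: CUG Leu / CUA Leu — synonymous.
Codon 9: UAU Tyr / UAC Tyr — synonymous.
Codon 10: GUA Val / CCG Pro — nonsynonymous.
Nonsynonymous differences: 4.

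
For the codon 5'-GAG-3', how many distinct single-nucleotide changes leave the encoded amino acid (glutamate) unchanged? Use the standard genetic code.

Position 1: none → 0 synonymous.
Position 2: none → 0 synonymous.
Position 3: GAA → 1 synonymous.
Total: 0 + 0 + 1 = 1.

1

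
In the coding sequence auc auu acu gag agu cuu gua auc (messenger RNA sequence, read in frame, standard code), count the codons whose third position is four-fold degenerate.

Codon 1 AUC (Ile): third position 3-fold.
Codon 2 AUU (Ile): third position 3-fold.
Codon 3 ACU (Thr): third position 4-fold.
Codon 4 GAG (Glu): third position 2-fold.
Codon 5 AGU (Ser): third position 2-fold.
Codon 6 CUU (Leu): third position 4-fold.
Codon 7 GUA (Val): third position 4-fold.
Codon 8 AUC (Ile): third position 3-fold.
Four-fold degenerate third positions: 3.

3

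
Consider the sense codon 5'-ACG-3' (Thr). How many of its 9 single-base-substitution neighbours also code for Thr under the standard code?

Position 1: none → 0 synonymous.
Position 2: none → 0 synonymous.
Position 3: ACT, ACC, ACA → 3 synonymous.
Total: 0 + 0 + 3 = 3.

3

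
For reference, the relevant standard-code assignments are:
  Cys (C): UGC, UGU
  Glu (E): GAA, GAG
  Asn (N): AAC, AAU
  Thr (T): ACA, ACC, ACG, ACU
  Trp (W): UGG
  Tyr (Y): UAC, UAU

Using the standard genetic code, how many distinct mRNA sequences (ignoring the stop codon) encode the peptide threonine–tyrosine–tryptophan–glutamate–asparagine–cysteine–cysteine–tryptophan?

128

Thr: 4 codons.
Tyr: 2 codons.
Trp: 1 codon.
Glu: 2 codons.
Asn: 2 codons.
Cys: 2 codons.
Cys: 2 codons.
Trp: 1 codon.
4 × 2 × 1 × 2 × 2 × 2 × 2 × 1 = 128.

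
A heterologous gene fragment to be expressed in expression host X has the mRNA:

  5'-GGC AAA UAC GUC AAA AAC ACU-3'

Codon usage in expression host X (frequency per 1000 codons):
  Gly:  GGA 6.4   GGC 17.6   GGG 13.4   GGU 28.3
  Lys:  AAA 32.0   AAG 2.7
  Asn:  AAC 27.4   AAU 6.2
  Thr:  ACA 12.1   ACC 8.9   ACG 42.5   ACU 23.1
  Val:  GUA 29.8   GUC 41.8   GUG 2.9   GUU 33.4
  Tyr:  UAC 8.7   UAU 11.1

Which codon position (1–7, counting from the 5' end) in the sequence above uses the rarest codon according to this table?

Codon 1 GGC (Gly): 17.6 per 1000.
Codon 2 AAA (Lys): 32.0 per 1000.
Codon 3 UAC (Tyr): 8.7 per 1000.
Codon 4 GUC (Val): 41.8 per 1000.
Codon 5 AAA (Lys): 32.0 per 1000.
Codon 6 AAC (Asn): 27.4 per 1000.
Codon 7 ACU (Thr): 23.1 per 1000.
Lowest frequency is 8.7 at codon 3.

3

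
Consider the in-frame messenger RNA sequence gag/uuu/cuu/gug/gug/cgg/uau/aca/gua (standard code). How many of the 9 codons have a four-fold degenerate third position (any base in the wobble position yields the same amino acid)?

6

Codon 1 GAG (Glu): third position 2-fold.
Codon 2 UUU (Phe): third position 2-fold.
Codon 3 CUU (Leu): third position 4-fold.
Codon 4 GUG (Val): third position 4-fold.
Codon 5 GUG (Val): third position 4-fold.
Codon 6 CGG (Arg): third position 4-fold.
Codon 7 UAU (Tyr): third position 2-fold.
Codon 8 ACA (Thr): third position 4-fold.
Codon 9 GUA (Val): third position 4-fold.
Four-fold degenerate third positions: 6.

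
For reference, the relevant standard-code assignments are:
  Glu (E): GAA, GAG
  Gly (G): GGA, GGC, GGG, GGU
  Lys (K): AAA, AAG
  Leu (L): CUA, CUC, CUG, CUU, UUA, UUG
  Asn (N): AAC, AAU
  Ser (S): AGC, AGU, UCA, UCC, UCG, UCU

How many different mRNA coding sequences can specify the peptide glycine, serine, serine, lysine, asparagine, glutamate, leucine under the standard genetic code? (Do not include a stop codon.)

6912

Gly: 4 codons.
Ser: 6 codons.
Ser: 6 codons.
Lys: 2 codons.
Asn: 2 codons.
Glu: 2 codons.
Leu: 6 codons.
4 × 6 × 6 × 2 × 2 × 2 × 6 = 6912.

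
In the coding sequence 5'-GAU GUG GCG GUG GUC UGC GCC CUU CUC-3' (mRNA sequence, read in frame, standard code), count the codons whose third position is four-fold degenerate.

Codon 1 GAU (Asp): third position 2-fold.
Codon 2 GUG (Val): third position 4-fold.
Codon 3 GCG (Ala): third position 4-fold.
Codon 4 GUG (Val): third position 4-fold.
Codon 5 GUC (Val): third position 4-fold.
Codon 6 UGC (Cys): third position 2-fold.
Codon 7 GCC (Ala): third position 4-fold.
Codon 8 CUU (Leu): third position 4-fold.
Codon 9 CUC (Leu): third position 4-fold.
Four-fold degenerate third positions: 7.

7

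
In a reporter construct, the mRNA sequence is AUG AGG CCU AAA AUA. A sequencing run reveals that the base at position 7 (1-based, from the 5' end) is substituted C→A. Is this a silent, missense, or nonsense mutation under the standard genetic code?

missense

Position 7 falls in codon 3: CCU → Pro.
After the substitution the codon is ACU → Thr.
Pro ≠ Thr, so this is a missense mutation.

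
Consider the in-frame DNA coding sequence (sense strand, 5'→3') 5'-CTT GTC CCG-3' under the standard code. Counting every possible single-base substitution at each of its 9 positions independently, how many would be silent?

9

Codon 1 (CTT, Leu): 3 synonymous substitutions.
Codon 2 (GTC, Val): 3 synonymous substitutions.
Codon 3 (CCG, Pro): 3 synonymous substitutions.
Total: 3 + 3 + 3 = 9.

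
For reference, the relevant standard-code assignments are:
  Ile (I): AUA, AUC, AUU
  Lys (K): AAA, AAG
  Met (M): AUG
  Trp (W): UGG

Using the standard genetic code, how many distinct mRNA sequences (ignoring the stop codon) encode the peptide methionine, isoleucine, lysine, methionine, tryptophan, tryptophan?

6

Met: 1 codon.
Ile: 3 codons.
Lys: 2 codons.
Met: 1 codon.
Trp: 1 codon.
Trp: 1 codon.
1 × 3 × 2 × 1 × 1 × 1 = 6.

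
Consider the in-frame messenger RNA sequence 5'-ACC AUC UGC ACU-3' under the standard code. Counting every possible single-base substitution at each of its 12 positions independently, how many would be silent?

Codon 1 (ACC, Thr): 3 synonymous substitutions.
Codon 2 (AUC, Ile): 2 synonymous substitutions.
Codon 3 (UGC, Cys): 1 synonymous substitution.
Codon 4 (ACU, Thr): 3 synonymous substitutions.
Total: 3 + 2 + 1 + 3 = 9.

9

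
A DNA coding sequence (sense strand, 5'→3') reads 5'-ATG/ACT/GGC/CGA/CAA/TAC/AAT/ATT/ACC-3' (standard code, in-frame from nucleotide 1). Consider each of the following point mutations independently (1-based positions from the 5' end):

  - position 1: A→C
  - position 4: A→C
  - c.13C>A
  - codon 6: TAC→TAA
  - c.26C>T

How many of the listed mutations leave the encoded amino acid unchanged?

Codon 1: ATG (Met) → CTG (Leu) — missense.
Codon 2: ACT (Thr) → CCT (Pro) — missense.
Codon 5: CAA (Gln) → AAA (Lys) — missense.
Codon 6: TAC (Tyr) → TAA (Stop) — nonsense.
Codon 9: ACC (Thr) → ATC (Ile) — missense.
Synonymous: 0 of 5.

0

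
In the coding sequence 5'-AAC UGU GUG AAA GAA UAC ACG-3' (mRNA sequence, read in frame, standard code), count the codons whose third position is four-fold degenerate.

2

Codon 1 AAC (Asn): third position 2-fold.
Codon 2 UGU (Cys): third position 2-fold.
Codon 3 GUG (Val): third position 4-fold.
Codon 4 AAA (Lys): third position 2-fold.
Codon 5 GAA (Glu): third position 2-fold.
Codon 6 UAC (Tyr): third position 2-fold.
Codon 7 ACG (Thr): third position 4-fold.
Four-fold degenerate third positions: 2.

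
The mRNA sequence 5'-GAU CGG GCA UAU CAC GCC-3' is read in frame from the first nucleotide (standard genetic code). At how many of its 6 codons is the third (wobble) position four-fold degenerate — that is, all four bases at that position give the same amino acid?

Codon 1 GAU (Asp): third position 2-fold.
Codon 2 CGG (Arg): third position 4-fold.
Codon 3 GCA (Ala): third position 4-fold.
Codon 4 UAU (Tyr): third position 2-fold.
Codon 5 CAC (His): third position 2-fold.
Codon 6 GCC (Ala): third position 4-fold.
Four-fold degenerate third positions: 3.

3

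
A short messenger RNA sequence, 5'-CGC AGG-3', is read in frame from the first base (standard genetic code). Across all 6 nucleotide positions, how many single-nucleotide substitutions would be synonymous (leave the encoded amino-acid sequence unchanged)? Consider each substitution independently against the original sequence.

5

Codon 1 (CGC, Arg): 3 synonymous substitutions.
Codon 2 (AGG, Arg): 2 synonymous substitutions.
Total: 3 + 2 = 5.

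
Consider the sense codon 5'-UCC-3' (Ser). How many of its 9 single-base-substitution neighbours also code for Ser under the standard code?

3

Position 1: none → 0 synonymous.
Position 2: none → 0 synonymous.
Position 3: UCU, UCA, UCG → 3 synonymous.
Total: 0 + 0 + 3 = 3.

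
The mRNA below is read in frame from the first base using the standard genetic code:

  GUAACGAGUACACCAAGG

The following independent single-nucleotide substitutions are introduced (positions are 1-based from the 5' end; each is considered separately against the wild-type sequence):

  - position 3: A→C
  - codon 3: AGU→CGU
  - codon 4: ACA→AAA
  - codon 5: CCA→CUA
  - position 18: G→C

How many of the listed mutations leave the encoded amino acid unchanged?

Codon 1: GUA (Val) → GUC (Val) — synonymous.
Codon 3: AGU (Ser) → CGU (Arg) — missense.
Codon 4: ACA (Thr) → AAA (Lys) — missense.
Codon 5: CCA (Pro) → CUA (Leu) — missense.
Codon 6: AGG (Arg) → AGC (Ser) — missense.
Synonymous: 1 of 5.

1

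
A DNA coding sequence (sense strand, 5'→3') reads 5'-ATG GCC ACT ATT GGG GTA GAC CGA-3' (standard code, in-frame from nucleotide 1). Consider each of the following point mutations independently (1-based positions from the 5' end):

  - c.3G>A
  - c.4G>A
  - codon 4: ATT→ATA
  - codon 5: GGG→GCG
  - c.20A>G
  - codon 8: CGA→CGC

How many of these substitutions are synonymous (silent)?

Codon 1: ATG (Met) → ATA (Ile) — missense.
Codon 2: GCC (Ala) → ACC (Thr) — missense.
Codon 4: ATT (Ile) → ATA (Ile) — synonymous.
Codon 5: GGG (Gly) → GCG (Ala) — missense.
Codon 7: GAC (Asp) → GGC (Gly) — missense.
Codon 8: CGA (Arg) → CGC (Arg) — synonymous.
Synonymous: 2 of 6.

2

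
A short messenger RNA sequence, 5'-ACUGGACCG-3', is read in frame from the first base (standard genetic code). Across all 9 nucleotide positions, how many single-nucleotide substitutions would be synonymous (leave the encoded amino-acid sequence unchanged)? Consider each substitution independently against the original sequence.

Codon 1 (ACU, Thr): 3 synonymous substitutions.
Codon 2 (GGA, Gly): 3 synonymous substitutions.
Codon 3 (CCG, Pro): 3 synonymous substitutions.
Total: 3 + 3 + 3 = 9.

9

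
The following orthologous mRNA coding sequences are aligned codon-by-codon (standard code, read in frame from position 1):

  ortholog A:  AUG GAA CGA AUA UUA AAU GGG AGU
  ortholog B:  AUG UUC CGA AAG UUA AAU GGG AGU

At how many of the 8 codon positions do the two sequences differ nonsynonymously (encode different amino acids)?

2

Codon 1: AUG Met / AUG Met — identical.
Codon 2: GAA Glu / UUC Phe — nonsynonymous.
Codon 3: CGA Arg / CGA Arg — identical.
Codon 4: AUA Ile / AAG Lys — nonsynonymous.
Codon 5: UUA Leu / UUA Leu — identical.
Codon 6: AAU Asn / AAU Asn — identical.
Codon 7: GGG Gly / GGG Gly — identical.
Codon 8: AGU Ser / AGU Ser — identical.
Nonsynonymous differences: 2.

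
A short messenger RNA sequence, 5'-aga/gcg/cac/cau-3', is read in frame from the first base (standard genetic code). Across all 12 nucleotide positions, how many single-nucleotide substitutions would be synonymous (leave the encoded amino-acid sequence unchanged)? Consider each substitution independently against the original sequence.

Codon 1 (AGA, Arg): 2 synonymous substitutions.
Codon 2 (GCG, Ala): 3 synonymous substitutions.
Codon 3 (CAC, His): 1 synonymous substitution.
Codon 4 (CAU, His): 1 synonymous substitution.
Total: 2 + 3 + 1 + 1 = 7.

7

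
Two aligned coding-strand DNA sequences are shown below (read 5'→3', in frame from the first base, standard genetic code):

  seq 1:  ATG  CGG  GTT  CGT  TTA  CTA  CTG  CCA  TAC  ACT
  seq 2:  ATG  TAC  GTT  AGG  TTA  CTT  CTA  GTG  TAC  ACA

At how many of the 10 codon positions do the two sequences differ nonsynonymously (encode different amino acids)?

2

Codon 1: ATG Met / ATG Met — identical.
Codon 2: CGG Arg / TAC Tyr — nonsynonymous.
Codon 3: GTT Val / GTT Val — identical.
Codon 4: CGT Arg / AGG Arg — synonymous.
Codon 5: TTA Leu / TTA Leu — identical.
Codon 6: CTA Leu / CTT Leu — synonymous.
Codon 7: CTG Leu / CTA Leu — synonymous.
Codon 8: CCA Pro / GTG Val — nonsynonymous.
Codon 9: TAC Tyr / TAC Tyr — identical.
Codon 10: ACT Thr / ACA Thr — synonymous.
Nonsynonymous differences: 2.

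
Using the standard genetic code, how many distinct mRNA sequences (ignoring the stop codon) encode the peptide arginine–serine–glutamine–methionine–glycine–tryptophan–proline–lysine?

2304

Arg: 6 codons.
Ser: 6 codons.
Gln: 2 codons.
Met: 1 codon.
Gly: 4 codons.
Trp: 1 codon.
Pro: 4 codons.
Lys: 2 codons.
6 × 6 × 2 × 1 × 4 × 1 × 4 × 2 = 2304.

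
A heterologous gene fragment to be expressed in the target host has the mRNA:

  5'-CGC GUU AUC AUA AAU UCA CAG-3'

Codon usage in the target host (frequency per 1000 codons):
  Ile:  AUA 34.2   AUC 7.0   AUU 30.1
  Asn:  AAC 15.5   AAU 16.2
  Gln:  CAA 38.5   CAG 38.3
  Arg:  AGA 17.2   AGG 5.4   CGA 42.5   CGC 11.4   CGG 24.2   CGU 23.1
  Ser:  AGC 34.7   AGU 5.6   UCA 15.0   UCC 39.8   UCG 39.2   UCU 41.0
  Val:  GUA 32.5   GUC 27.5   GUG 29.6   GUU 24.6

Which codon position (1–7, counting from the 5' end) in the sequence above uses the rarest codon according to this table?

Codon 1 CGC (Arg): 11.4 per 1000.
Codon 2 GUU (Val): 24.6 per 1000.
Codon 3 AUC (Ile): 7.0 per 1000.
Codon 4 AUA (Ile): 34.2 per 1000.
Codon 5 AAU (Asn): 16.2 per 1000.
Codon 6 UCA (Ser): 15.0 per 1000.
Codon 7 CAG (Gln): 38.3 per 1000.
Lowest frequency is 7.0 at codon 3.

3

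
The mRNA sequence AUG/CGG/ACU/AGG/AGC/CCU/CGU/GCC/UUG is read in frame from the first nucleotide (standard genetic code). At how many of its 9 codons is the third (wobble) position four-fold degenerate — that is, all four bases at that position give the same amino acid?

Codon 1 AUG (Met): third position 1-fold.
Codon 2 CGG (Arg): third position 4-fold.
Codon 3 ACU (Thr): third position 4-fold.
Codon 4 AGG (Arg): third position 2-fold.
Codon 5 AGC (Ser): third position 2-fold.
Codon 6 CCU (Pro): third position 4-fold.
Codon 7 CGU (Arg): third position 4-fold.
Codon 8 GCC (Ala): third position 4-fold.
Codon 9 UUG (Leu): third position 2-fold.
Four-fold degenerate third positions: 5.

5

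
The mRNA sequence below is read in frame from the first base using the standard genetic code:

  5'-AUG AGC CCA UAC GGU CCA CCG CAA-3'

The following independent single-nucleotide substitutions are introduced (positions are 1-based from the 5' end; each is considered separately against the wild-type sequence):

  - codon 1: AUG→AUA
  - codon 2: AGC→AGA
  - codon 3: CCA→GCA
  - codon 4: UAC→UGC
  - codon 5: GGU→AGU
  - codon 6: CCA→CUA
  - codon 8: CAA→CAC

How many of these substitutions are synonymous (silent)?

Codon 1: AUG (Met) → AUA (Ile) — missense.
Codon 2: AGC (Ser) → AGA (Arg) — missense.
Codon 3: CCA (Pro) → GCA (Ala) — missense.
Codon 4: UAC (Tyr) → UGC (Cys) — missense.
Codon 5: GGU (Gly) → AGU (Ser) — missense.
Codon 6: CCA (Pro) → CUA (Leu) — missense.
Codon 8: CAA (Gln) → CAC (His) — missense.
Synonymous: 0 of 7.

0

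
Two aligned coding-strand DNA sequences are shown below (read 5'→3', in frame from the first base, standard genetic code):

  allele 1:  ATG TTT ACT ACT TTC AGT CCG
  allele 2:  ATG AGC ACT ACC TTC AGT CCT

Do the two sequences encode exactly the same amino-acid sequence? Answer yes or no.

no

Codon 1: ATG Met / ATG Met — identical.
Codon 2: TTT Phe / AGC Ser — nonsynonymous.
Codon 3: ACT Thr / ACT Thr — identical.
Codon 4: ACT Thr / ACC Thr — synonymous.
Codon 5: TTC Phe / TTC Phe — identical.
Codon 6: AGT Ser / AGT Ser — identical.
Codon 7: CCG Pro / CCT Pro — synonymous.
Nonsynonymous differences: 1 → different protein.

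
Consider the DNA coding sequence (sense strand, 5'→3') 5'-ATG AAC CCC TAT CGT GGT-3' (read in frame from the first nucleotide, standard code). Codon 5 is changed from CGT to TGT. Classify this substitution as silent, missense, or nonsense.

missense

Position 13 falls in codon 5: CGT → Arg.
After the substitution the codon is TGT → Cys.
Arg ≠ Cys, so this is a missense mutation.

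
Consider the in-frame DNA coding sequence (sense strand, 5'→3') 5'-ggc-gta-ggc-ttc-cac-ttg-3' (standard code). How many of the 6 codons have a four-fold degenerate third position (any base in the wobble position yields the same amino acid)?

Codon 1 GGC (Gly): third position 4-fold.
Codon 2 GTA (Val): third position 4-fold.
Codon 3 GGC (Gly): third position 4-fold.
Codon 4 TTC (Phe): third position 2-fold.
Codon 5 CAC (His): third position 2-fold.
Codon 6 TTG (Leu): third position 2-fold.
Four-fold degenerate third positions: 3.

3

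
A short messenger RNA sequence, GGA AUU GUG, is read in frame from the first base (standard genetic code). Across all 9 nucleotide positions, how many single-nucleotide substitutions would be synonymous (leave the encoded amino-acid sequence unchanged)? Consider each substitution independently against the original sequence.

Codon 1 (GGA, Gly): 3 synonymous substitutions.
Codon 2 (AUU, Ile): 2 synonymous substitutions.
Codon 3 (GUG, Val): 3 synonymous substitutions.
Total: 3 + 2 + 3 = 8.

8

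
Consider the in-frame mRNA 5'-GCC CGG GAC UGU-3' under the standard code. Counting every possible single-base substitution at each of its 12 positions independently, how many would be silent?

Codon 1 (GCC, Ala): 3 synonymous substitutions.
Codon 2 (CGG, Arg): 4 synonymous substitutions.
Codon 3 (GAC, Asp): 1 synonymous substitution.
Codon 4 (UGU, Cys): 1 synonymous substitution.
Total: 3 + 4 + 1 + 1 = 9.

9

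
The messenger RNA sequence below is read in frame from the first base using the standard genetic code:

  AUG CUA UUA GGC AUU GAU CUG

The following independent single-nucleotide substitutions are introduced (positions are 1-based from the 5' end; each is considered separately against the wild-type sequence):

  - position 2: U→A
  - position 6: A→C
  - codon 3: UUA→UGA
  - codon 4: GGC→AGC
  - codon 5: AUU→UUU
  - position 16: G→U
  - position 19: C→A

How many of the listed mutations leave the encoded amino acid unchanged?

1

Codon 1: AUG (Met) → AAG (Lys) — missense.
Codon 2: CUA (Leu) → CUC (Leu) — synonymous.
Codon 3: UUA (Leu) → UGA (Stop) — nonsense.
Codon 4: GGC (Gly) → AGC (Ser) — missense.
Codon 5: AUU (Ile) → UUU (Phe) — missense.
Codon 6: GAU (Asp) → UAU (Tyr) — missense.
Codon 7: CUG (Leu) → AUG (Met) — missense.
Synonymous: 1 of 7.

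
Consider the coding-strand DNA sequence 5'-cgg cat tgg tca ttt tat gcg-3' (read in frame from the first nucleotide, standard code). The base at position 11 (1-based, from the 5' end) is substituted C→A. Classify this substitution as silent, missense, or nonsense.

Position 11 falls in codon 4: TCA → Ser.
After the substitution the codon is TAA → Stop.
The new codon is a stop codon, so this is a nonsense mutation.

nonsense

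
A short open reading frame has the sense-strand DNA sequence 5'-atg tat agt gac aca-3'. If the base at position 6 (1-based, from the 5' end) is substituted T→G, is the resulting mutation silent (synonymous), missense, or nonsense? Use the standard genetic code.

nonsense

Position 6 falls in codon 2: TAT → Tyr.
After the substitution the codon is TAG → Stop.
The new codon is a stop codon, so this is a nonsense mutation.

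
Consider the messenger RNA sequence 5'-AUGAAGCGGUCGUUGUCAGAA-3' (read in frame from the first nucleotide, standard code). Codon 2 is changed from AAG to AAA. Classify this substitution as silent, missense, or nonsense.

Position 6 falls in codon 2: AAG → Lys.
After the substitution the codon is AAA → Lys.
Both encode Lys, so the change is synonymous.

silent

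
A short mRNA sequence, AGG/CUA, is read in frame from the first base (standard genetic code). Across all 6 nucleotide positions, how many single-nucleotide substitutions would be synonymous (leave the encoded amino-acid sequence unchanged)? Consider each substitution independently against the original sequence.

Codon 1 (AGG, Arg): 2 synonymous substitutions.
Codon 2 (CUA, Leu): 4 synonymous substitutions.
Total: 2 + 4 = 6.

6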